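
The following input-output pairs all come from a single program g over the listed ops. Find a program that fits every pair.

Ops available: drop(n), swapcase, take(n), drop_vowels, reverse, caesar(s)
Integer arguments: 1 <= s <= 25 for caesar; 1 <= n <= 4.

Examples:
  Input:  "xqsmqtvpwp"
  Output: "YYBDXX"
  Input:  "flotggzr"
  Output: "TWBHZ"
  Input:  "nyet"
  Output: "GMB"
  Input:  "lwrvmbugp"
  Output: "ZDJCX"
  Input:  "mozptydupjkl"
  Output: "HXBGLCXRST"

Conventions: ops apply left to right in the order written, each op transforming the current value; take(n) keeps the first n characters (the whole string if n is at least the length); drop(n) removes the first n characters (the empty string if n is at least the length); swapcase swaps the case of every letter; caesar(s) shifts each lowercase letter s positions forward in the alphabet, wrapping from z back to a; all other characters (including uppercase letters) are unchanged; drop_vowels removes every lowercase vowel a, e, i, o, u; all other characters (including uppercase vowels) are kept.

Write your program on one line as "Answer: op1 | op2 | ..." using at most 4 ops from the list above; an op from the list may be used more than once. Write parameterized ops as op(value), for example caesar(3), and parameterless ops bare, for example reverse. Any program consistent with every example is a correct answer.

caesar(8) | drop_vowels | swapcase | drop(1)

Check, running the answer program on each example:
  "xqsmqtvpwp" -> "fyauybdxex" -> "fyybdxx" -> "FYYBDXX" -> "YYBDXX"
  "flotggzr" -> "ntwboohz" -> "ntwbhz" -> "NTWBHZ" -> "TWBHZ"
  "nyet" -> "vgmb" -> "vgmb" -> "VGMB" -> "GMB"
  "lwrvmbugp" -> "tezdujcox" -> "tzdjcx" -> "TZDJCX" -> "ZDJCX"
  "mozptydupjkl" -> "uwhxbglcxrst" -> "whxbglcxrst" -> "WHXBGLCXRST" -> "HXBGLCXRST"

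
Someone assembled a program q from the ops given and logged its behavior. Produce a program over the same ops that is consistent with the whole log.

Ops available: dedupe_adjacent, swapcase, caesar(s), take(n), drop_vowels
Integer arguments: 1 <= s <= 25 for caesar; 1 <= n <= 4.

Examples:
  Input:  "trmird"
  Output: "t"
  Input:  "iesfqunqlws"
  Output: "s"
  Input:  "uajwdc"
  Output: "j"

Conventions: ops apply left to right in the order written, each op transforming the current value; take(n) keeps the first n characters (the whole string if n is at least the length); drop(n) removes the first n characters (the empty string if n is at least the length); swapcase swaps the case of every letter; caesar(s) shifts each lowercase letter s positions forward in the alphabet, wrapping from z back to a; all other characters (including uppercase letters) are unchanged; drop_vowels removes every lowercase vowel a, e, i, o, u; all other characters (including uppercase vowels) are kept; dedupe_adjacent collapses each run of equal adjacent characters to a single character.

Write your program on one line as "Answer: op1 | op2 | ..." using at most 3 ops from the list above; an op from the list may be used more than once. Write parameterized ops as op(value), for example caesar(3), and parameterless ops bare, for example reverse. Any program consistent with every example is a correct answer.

take(4) | drop_vowels | take(1)

Check, running the answer program on each example:
  "trmird" -> "trmi" -> "trm" -> "t"
  "iesfqunqlws" -> "iesf" -> "sf" -> "s"
  "uajwdc" -> "uajw" -> "jw" -> "j"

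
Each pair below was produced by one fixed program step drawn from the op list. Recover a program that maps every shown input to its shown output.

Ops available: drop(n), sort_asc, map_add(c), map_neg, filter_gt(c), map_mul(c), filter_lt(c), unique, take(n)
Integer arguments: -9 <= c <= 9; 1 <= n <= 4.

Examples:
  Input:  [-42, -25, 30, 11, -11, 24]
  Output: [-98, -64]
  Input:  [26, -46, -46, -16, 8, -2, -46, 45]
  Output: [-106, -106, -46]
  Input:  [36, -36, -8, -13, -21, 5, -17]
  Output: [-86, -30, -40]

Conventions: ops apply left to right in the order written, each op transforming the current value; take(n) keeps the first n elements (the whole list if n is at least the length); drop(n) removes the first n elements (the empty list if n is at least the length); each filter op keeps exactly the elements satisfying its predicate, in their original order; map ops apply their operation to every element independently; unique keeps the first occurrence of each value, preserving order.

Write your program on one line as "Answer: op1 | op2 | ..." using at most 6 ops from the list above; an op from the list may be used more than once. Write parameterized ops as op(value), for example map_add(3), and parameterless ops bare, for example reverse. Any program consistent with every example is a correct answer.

map_neg | map_add(7) | map_neg | take(4) | map_mul(2) | filter_lt(4)

Check, running the answer program on each example:
  [-42, -25, 30, 11, -11, 24] -> [42, 25, -30, -11, 11, -24] -> [49, 32, -23, -4, 18, -17] -> [-49, -32, 23, 4, -18, 17] -> [-49, -32, 23, 4] -> [-98, -64, 46, 8] -> [-98, -64]
  [26, -46, -46, -16, 8, -2, -46, 45] -> [-26, 46, 46, 16, -8, 2, 46, -45] -> [-19, 53, 53, 23, -1, 9, 53, -38] -> [19, -53, -53, -23, 1, -9, -53, 38] -> [19, -53, -53, -23] -> [38, -106, -106, -46] -> [-106, -106, -46]
  [36, -36, -8, -13, -21, 5, -17] -> [-36, 36, 8, 13, 21, -5, 17] -> [-29, 43, 15, 20, 28, 2, 24] -> [29, -43, -15, -20, -28, -2, -24] -> [29, -43, -15, -20] -> [58, -86, -30, -40] -> [-86, -30, -40]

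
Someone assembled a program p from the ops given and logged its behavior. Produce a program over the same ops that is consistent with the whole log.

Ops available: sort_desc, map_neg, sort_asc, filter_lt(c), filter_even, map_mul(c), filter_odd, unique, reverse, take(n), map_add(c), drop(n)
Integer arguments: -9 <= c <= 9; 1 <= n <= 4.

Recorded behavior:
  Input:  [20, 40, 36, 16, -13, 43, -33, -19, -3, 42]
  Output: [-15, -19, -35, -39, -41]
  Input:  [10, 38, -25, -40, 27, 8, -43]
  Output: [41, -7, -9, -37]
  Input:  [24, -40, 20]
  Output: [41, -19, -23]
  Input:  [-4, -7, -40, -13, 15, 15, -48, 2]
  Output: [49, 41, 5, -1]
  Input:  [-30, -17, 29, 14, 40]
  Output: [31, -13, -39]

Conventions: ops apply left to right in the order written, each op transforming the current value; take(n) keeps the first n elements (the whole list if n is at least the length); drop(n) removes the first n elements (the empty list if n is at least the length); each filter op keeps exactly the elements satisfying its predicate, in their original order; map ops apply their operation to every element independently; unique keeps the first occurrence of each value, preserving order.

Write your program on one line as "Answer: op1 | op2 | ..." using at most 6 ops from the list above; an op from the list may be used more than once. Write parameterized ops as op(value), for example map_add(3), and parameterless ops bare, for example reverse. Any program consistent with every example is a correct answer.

map_neg | map_add(-7) | sort_desc | map_add(8) | filter_odd

Check, running the answer program on each example:
  [20, 40, 36, 16, -13, 43, -33, -19, -3, 42] -> [-20, -40, -36, -16, 13, -43, 33, 19, 3, -42] -> [-27, -47, -43, -23, 6, -50, 26, 12, -4, -49] -> [26, 12, 6, -4, -23, -27, -43, -47, -49, -50] -> [34, 20, 14, 4, -15, -19, -35, -39, -41, -42] -> [-15, -19, -35, -39, -41]
  [10, 38, -25, -40, 27, 8, -43] -> [-10, -38, 25, 40, -27, -8, 43] -> [-17, -45, 18, 33, -34, -15, 36] -> [36, 33, 18, -15, -17, -34, -45] -> [44, 41, 26, -7, -9, -26, -37] -> [41, -7, -9, -37]
  [24, -40, 20] -> [-24, 40, -20] -> [-31, 33, -27] -> [33, -27, -31] -> [41, -19, -23] -> [41, -19, -23]
  [-4, -7, -40, -13, 15, 15, -48, 2] -> [4, 7, 40, 13, -15, -15, 48, -2] -> [-3, 0, 33, 6, -22, -22, 41, -9] -> [41, 33, 6, 0, -3, -9, -22, -22] -> [49, 41, 14, 8, 5, -1, -14, -14] -> [49, 41, 5, -1]
  [-30, -17, 29, 14, 40] -> [30, 17, -29, -14, -40] -> [23, 10, -36, -21, -47] -> [23, 10, -21, -36, -47] -> [31, 18, -13, -28, -39] -> [31, -13, -39]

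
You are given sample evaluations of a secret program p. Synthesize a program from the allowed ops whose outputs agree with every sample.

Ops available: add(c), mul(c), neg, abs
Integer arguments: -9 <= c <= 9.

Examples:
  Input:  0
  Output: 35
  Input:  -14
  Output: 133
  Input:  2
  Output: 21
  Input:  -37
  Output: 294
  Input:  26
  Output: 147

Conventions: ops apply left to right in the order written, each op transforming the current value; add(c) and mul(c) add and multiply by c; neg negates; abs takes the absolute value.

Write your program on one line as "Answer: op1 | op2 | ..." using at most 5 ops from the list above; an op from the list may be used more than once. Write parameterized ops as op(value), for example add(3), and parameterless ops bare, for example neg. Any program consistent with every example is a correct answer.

add(-5) | neg | abs | mul(-7) | abs

Check, running the answer program on each example:
  0 -> -5 -> 5 -> 5 -> -35 -> 35
  -14 -> -19 -> 19 -> 19 -> -133 -> 133
  2 -> -3 -> 3 -> 3 -> -21 -> 21
  -37 -> -42 -> 42 -> 42 -> -294 -> 294
  26 -> 21 -> -21 -> 21 -> -147 -> 147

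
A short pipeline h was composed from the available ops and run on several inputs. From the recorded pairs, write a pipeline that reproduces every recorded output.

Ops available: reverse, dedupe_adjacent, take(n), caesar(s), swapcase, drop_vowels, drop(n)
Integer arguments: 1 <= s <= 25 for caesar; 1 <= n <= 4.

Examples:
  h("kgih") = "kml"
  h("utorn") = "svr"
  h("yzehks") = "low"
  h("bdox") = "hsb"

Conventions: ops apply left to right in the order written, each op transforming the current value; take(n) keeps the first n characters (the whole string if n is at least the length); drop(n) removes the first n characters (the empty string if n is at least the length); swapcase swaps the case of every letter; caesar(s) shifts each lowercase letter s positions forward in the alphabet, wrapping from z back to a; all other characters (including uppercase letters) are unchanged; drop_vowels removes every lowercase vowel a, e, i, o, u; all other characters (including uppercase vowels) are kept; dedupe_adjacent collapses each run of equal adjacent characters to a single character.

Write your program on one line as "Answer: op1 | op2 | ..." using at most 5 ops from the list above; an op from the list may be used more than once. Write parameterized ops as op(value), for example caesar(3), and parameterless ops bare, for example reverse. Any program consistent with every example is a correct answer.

reverse | caesar(7) | caesar(23) | take(3) | reverse

Check, running the answer program on each example:
  "kgih" -> "higk" -> "opnr" -> "lmko" -> "lmk" -> "kml"
  "utorn" -> "nrotu" -> "uyvab" -> "rvsxy" -> "rvs" -> "svr"
  "yzehks" -> "skhezy" -> "zrolgf" -> "wolidc" -> "wol" -> "low"
  "bdox" -> "xodb" -> "evki" -> "bshf" -> "bsh" -> "hsb"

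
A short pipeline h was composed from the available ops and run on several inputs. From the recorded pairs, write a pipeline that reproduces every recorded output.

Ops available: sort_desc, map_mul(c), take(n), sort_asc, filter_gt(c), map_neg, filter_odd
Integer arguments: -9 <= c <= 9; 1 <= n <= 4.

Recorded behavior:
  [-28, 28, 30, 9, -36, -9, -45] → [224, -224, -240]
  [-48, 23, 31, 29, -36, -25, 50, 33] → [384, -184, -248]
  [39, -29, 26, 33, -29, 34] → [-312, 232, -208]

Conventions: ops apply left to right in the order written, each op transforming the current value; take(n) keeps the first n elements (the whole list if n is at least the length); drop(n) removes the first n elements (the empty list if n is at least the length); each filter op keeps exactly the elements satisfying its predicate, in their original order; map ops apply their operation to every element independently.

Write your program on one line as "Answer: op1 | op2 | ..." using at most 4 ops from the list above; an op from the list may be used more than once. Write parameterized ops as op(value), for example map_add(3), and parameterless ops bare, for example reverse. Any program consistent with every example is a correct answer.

map_neg | take(3) | map_mul(8)

Check, running the answer program on each example:
  [-28, 28, 30, 9, -36, -9, -45] -> [28, -28, -30, -9, 36, 9, 45] -> [28, -28, -30] -> [224, -224, -240]
  [-48, 23, 31, 29, -36, -25, 50, 33] -> [48, -23, -31, -29, 36, 25, -50, -33] -> [48, -23, -31] -> [384, -184, -248]
  [39, -29, 26, 33, -29, 34] -> [-39, 29, -26, -33, 29, -34] -> [-39, 29, -26] -> [-312, 232, -208]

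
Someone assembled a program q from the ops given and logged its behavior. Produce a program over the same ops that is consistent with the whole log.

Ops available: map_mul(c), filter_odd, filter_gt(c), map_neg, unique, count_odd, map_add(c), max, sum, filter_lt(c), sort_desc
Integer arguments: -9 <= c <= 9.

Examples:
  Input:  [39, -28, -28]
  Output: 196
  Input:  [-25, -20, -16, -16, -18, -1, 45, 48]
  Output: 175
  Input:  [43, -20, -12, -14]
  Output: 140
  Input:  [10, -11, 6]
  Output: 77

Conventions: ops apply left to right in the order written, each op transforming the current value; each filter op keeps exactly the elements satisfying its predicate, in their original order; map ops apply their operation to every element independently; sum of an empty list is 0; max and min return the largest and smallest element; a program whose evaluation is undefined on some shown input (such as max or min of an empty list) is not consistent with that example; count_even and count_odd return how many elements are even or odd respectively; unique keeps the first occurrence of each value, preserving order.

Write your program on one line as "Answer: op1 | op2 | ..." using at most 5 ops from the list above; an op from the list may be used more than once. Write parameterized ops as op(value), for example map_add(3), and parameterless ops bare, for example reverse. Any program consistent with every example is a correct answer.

unique | map_mul(-7) | filter_gt(-7) | max

Check, running the answer program on each example:
  [39, -28, -28] -> [39, -28] -> [-273, 196] -> [196] -> 196
  [-25, -20, -16, -16, -18, -1, 45, 48] -> [-25, -20, -16, -18, -1, 45, 48] -> [175, 140, 112, 126, 7, -315, -336] -> [175, 140, 112, 126, 7] -> 175
  [43, -20, -12, -14] -> [43, -20, -12, -14] -> [-301, 140, 84, 98] -> [140, 84, 98] -> 140
  [10, -11, 6] -> [10, -11, 6] -> [-70, 77, -42] -> [77] -> 77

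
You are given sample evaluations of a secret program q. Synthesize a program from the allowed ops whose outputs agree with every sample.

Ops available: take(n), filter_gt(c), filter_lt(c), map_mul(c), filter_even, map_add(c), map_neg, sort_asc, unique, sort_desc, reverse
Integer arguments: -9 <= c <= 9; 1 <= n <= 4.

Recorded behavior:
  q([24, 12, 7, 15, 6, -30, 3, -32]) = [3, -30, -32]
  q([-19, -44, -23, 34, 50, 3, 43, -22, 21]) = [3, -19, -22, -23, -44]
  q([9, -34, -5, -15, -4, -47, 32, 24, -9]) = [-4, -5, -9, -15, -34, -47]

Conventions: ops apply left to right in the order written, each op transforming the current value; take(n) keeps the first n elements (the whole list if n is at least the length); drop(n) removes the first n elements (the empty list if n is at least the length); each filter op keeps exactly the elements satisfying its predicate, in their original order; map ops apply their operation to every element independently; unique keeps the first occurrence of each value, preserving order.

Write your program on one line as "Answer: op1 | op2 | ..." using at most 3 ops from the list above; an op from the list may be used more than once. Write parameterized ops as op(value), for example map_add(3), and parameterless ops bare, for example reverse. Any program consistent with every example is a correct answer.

sort_desc | filter_lt(4)

Check, running the answer program on each example:
  [24, 12, 7, 15, 6, -30, 3, -32] -> [24, 15, 12, 7, 6, 3, -30, -32] -> [3, -30, -32]
  [-19, -44, -23, 34, 50, 3, 43, -22, 21] -> [50, 43, 34, 21, 3, -19, -22, -23, -44] -> [3, -19, -22, -23, -44]
  [9, -34, -5, -15, -4, -47, 32, 24, -9] -> [32, 24, 9, -4, -5, -9, -15, -34, -47] -> [-4, -5, -9, -15, -34, -47]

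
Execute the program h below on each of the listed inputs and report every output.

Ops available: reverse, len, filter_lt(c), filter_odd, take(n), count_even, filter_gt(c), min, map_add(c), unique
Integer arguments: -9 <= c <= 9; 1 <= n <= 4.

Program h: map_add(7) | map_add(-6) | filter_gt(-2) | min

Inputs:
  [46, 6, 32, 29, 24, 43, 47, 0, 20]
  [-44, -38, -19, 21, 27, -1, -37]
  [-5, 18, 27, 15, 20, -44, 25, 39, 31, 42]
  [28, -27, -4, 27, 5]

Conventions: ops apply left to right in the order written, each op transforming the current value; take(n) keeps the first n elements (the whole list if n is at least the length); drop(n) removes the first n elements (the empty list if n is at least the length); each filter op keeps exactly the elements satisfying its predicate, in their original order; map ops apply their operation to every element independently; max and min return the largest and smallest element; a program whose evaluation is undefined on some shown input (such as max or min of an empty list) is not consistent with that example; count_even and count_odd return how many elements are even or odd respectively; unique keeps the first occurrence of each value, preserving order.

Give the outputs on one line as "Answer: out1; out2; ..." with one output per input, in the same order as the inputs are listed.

1; 0; 16; 6

Execution, op by op:
  [46, 6, 32, 29, 24, 43, 47, 0, 20] -> [53, 13, 39, 36, 31, 50, 54, 7, 27] -> [47, 7, 33, 30, 25, 44, 48, 1, 21] -> [47, 7, 33, 30, 25, 44, 48, 1, 21] -> 1
  [-44, -38, -19, 21, 27, -1, -37] -> [-37, -31, -12, 28, 34, 6, -30] -> [-43, -37, -18, 22, 28, 0, -36] -> [22, 28, 0] -> 0
  [-5, 18, 27, 15, 20, -44, 25, 39, 31, 42] -> [2, 25, 34, 22, 27, -37, 32, 46, 38, 49] -> [-4, 19, 28, 16, 21, -43, 26, 40, 32, 43] -> [19, 28, 16, 21, 26, 40, 32, 43] -> 16
  [28, -27, -4, 27, 5] -> [35, -20, 3, 34, 12] -> [29, -26, -3, 28, 6] -> [29, 28, 6] -> 6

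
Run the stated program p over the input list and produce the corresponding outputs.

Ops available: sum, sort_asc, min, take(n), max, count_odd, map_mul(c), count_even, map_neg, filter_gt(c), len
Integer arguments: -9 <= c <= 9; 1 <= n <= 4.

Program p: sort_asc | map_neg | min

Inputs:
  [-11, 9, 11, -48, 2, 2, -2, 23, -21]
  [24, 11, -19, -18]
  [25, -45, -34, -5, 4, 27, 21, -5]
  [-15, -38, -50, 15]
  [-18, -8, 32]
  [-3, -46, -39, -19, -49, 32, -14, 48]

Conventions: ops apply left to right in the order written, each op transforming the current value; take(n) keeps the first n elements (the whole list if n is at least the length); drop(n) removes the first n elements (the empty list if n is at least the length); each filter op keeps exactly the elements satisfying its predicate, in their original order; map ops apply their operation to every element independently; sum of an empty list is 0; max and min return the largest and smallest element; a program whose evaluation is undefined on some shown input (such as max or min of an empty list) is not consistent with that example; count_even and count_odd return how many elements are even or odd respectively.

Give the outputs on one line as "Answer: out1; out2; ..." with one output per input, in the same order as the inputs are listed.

-23; -24; -27; -15; -32; -48

Execution, op by op:
  [-11, 9, 11, -48, 2, 2, -2, 23, -21] -> [-48, -21, -11, -2, 2, 2, 9, 11, 23] -> [48, 21, 11, 2, -2, -2, -9, -11, -23] -> -23
  [24, 11, -19, -18] -> [-19, -18, 11, 24] -> [19, 18, -11, -24] -> -24
  [25, -45, -34, -5, 4, 27, 21, -5] -> [-45, -34, -5, -5, 4, 21, 25, 27] -> [45, 34, 5, 5, -4, -21, -25, -27] -> -27
  [-15, -38, -50, 15] -> [-50, -38, -15, 15] -> [50, 38, 15, -15] -> -15
  [-18, -8, 32] -> [-18, -8, 32] -> [18, 8, -32] -> -32
  [-3, -46, -39, -19, -49, 32, -14, 48] -> [-49, -46, -39, -19, -14, -3, 32, 48] -> [49, 46, 39, 19, 14, 3, -32, -48] -> -48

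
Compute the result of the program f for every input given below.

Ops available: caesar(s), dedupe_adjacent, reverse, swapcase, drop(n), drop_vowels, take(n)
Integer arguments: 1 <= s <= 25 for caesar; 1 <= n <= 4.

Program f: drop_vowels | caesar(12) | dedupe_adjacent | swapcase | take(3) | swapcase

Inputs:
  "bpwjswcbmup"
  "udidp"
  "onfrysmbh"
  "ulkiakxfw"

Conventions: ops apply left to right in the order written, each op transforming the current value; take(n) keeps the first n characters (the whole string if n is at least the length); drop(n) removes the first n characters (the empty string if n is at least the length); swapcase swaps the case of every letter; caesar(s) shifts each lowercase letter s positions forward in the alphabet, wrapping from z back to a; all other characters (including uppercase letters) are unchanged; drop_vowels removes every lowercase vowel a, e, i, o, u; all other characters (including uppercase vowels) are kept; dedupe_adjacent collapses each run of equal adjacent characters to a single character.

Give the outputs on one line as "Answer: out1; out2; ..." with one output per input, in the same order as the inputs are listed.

"nbi"; "pb"; "zrd"; "xwj"

Execution, op by op:
  "bpwjswcbmup" -> "bpwjswcbmp" -> "nbiveionyb" -> "nbiveionyb" -> "NBIVEIONYB" -> "NBI" -> "nbi"
  "udidp" -> "ddp" -> "ppb" -> "pb" -> "PB" -> "PB" -> "pb"
  "onfrysmbh" -> "nfrysmbh" -> "zrdkeynt" -> "zrdkeynt" -> "ZRDKEYNT" -> "ZRD" -> "zrd"
  "ulkiakxfw" -> "lkkxfw" -> "xwwjri" -> "xwjri" -> "XWJRI" -> "XWJ" -> "xwj"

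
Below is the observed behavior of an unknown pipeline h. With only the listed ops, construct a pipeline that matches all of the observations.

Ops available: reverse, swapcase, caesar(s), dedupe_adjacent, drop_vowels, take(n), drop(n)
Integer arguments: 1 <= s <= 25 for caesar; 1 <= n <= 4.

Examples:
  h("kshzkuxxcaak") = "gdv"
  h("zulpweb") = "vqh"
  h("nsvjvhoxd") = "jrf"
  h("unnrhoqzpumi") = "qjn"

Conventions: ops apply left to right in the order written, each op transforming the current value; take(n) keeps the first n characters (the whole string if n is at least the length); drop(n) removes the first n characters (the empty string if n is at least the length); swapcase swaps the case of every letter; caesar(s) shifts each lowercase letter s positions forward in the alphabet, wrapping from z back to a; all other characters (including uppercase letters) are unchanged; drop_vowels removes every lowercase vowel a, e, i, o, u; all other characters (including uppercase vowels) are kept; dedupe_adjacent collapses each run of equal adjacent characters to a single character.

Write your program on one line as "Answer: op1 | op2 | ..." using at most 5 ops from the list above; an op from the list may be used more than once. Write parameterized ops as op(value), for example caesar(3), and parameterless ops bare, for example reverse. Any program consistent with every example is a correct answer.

caesar(22) | dedupe_adjacent | drop_vowels | take(4) | take(3)

Check, running the answer program on each example:
  "kshzkuxxcaak" -> "godvgqttywwg" -> "godvgqtywg" -> "gdvgqtywg" -> "gdvg" -> "gdv"
  "zulpweb" -> "vqhlsax" -> "vqhlsax" -> "vqhlsx" -> "vqhl" -> "vqh"
  "nsvjvhoxd" -> "jorfrdktz" -> "jorfrdktz" -> "jrfrdktz" -> "jrfr" -> "jrf"
  "unnrhoqzpumi" -> "qjjndkmvlqie" -> "qjndkmvlqie" -> "qjndkmvlq" -> "qjnd" -> "qjn"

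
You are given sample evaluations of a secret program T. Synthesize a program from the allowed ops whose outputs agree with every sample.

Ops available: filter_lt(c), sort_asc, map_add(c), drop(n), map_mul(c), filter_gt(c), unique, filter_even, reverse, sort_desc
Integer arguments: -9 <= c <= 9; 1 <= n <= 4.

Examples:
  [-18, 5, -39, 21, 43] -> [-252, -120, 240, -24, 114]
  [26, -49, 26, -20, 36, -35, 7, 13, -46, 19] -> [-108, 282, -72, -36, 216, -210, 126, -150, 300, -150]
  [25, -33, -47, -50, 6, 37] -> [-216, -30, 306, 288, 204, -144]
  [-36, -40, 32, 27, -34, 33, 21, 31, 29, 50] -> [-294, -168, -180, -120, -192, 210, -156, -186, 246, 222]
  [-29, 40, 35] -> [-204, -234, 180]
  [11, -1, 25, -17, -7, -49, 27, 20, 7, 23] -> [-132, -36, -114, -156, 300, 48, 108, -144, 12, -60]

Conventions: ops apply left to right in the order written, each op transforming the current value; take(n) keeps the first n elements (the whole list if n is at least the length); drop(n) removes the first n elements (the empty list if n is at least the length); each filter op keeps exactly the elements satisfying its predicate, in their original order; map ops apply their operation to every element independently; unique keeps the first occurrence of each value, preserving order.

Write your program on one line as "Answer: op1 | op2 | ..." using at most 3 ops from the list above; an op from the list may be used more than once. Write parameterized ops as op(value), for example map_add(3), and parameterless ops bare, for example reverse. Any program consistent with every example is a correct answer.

reverse | map_add(-1) | map_mul(-6)

Check, running the answer program on each example:
  [-18, 5, -39, 21, 43] -> [43, 21, -39, 5, -18] -> [42, 20, -40, 4, -19] -> [-252, -120, 240, -24, 114]
  [26, -49, 26, -20, 36, -35, 7, 13, -46, 19] -> [19, -46, 13, 7, -35, 36, -20, 26, -49, 26] -> [18, -47, 12, 6, -36, 35, -21, 25, -50, 25] -> [-108, 282, -72, -36, 216, -210, 126, -150, 300, -150]
  [25, -33, -47, -50, 6, 37] -> [37, 6, -50, -47, -33, 25] -> [36, 5, -51, -48, -34, 24] -> [-216, -30, 306, 288, 204, -144]
  [-36, -40, 32, 27, -34, 33, 21, 31, 29, 50] -> [50, 29, 31, 21, 33, -34, 27, 32, -40, -36] -> [49, 28, 30, 20, 32, -35, 26, 31, -41, -37] -> [-294, -168, -180, -120, -192, 210, -156, -186, 246, 222]
  [-29, 40, 35] -> [35, 40, -29] -> [34, 39, -30] -> [-204, -234, 180]
  [11, -1, 25, -17, -7, -49, 27, 20, 7, 23] -> [23, 7, 20, 27, -49, -7, -17, 25, -1, 11] -> [22, 6, 19, 26, -50, -8, -18, 24, -2, 10] -> [-132, -36, -114, -156, 300, 48, 108, -144, 12, -60]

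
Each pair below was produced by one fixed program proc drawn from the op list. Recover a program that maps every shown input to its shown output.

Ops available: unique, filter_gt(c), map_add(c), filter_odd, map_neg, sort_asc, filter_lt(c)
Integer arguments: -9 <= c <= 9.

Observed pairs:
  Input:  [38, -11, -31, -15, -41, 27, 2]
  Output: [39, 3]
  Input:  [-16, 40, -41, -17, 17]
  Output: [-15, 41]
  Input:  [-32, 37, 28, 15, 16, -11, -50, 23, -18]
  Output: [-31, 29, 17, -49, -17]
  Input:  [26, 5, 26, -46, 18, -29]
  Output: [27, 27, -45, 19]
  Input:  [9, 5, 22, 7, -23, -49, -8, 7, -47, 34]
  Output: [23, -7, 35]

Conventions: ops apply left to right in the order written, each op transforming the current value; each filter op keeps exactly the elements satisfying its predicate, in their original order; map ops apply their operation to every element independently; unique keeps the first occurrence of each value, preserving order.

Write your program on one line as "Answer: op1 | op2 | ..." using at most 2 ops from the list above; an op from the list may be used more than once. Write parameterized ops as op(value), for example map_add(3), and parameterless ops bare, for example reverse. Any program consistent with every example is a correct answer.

map_add(1) | filter_odd

Check, running the answer program on each example:
  [38, -11, -31, -15, -41, 27, 2] -> [39, -10, -30, -14, -40, 28, 3] -> [39, 3]
  [-16, 40, -41, -17, 17] -> [-15, 41, -40, -16, 18] -> [-15, 41]
  [-32, 37, 28, 15, 16, -11, -50, 23, -18] -> [-31, 38, 29, 16, 17, -10, -49, 24, -17] -> [-31, 29, 17, -49, -17]
  [26, 5, 26, -46, 18, -29] -> [27, 6, 27, -45, 19, -28] -> [27, 27, -45, 19]
  [9, 5, 22, 7, -23, -49, -8, 7, -47, 34] -> [10, 6, 23, 8, -22, -48, -7, 8, -46, 35] -> [23, -7, 35]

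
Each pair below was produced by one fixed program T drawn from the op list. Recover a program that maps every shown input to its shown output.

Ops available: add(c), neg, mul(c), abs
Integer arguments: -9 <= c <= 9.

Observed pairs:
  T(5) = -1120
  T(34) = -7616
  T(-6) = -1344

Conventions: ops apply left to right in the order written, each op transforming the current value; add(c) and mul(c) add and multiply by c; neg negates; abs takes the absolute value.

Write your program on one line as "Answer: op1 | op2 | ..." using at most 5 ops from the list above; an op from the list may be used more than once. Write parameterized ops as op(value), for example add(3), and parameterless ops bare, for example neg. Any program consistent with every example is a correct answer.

mul(7) | abs | mul(4) | neg | mul(8)

Check, running the answer program on each example:
  5 -> 35 -> 35 -> 140 -> -140 -> -1120
  34 -> 238 -> 238 -> 952 -> -952 -> -7616
  -6 -> -42 -> 42 -> 168 -> -168 -> -1344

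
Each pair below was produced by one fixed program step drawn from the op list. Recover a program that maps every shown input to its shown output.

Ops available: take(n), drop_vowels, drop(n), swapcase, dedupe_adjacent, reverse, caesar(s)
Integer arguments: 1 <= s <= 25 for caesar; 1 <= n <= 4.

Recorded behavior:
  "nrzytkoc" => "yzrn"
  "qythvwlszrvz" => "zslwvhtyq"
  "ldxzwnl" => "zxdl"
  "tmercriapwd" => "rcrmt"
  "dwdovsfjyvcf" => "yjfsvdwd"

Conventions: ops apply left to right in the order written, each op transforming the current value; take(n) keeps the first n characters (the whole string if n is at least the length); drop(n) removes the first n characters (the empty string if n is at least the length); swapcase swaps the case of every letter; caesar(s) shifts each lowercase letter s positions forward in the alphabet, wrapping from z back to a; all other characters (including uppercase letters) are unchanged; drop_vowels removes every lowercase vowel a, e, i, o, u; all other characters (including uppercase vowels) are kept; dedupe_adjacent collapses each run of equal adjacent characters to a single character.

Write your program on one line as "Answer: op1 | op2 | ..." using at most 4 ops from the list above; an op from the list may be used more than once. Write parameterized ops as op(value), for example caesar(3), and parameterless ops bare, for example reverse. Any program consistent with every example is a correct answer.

reverse | drop_vowels | drop(3)

Check, running the answer program on each example:
  "nrzytkoc" -> "coktyzrn" -> "cktyzrn" -> "yzrn"
  "qythvwlszrvz" -> "zvrzslwvhtyq" -> "zvrzslwvhtyq" -> "zslwvhtyq"
  "ldxzwnl" -> "lnwzxdl" -> "lnwzxdl" -> "zxdl"
  "tmercriapwd" -> "dwpaircremt" -> "dwprcrmt" -> "rcrmt"
  "dwdovsfjyvcf" -> "fcvyjfsvodwd" -> "fcvyjfsvdwd" -> "yjfsvdwd"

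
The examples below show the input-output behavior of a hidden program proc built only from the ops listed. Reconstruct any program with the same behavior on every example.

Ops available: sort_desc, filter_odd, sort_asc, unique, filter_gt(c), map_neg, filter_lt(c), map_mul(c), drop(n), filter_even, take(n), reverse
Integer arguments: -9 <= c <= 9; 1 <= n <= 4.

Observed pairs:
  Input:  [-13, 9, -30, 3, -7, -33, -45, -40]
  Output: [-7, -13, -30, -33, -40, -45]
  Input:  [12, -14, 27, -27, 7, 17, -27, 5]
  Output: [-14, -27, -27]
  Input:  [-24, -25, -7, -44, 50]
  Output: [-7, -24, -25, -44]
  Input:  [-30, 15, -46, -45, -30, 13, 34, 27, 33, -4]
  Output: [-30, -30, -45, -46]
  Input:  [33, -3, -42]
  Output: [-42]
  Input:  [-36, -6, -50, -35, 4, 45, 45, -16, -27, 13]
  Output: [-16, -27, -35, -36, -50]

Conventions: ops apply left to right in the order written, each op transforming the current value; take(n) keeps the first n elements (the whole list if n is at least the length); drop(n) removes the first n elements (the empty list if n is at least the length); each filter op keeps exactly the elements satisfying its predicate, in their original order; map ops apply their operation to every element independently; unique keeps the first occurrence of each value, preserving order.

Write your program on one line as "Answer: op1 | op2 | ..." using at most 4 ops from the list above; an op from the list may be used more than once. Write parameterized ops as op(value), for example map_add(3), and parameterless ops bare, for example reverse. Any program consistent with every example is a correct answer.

sort_asc | filter_lt(-6) | reverse

Check, running the answer program on each example:
  [-13, 9, -30, 3, -7, -33, -45, -40] -> [-45, -40, -33, -30, -13, -7, 3, 9] -> [-45, -40, -33, -30, -13, -7] -> [-7, -13, -30, -33, -40, -45]
  [12, -14, 27, -27, 7, 17, -27, 5] -> [-27, -27, -14, 5, 7, 12, 17, 27] -> [-27, -27, -14] -> [-14, -27, -27]
  [-24, -25, -7, -44, 50] -> [-44, -25, -24, -7, 50] -> [-44, -25, -24, -7] -> [-7, -24, -25, -44]
  [-30, 15, -46, -45, -30, 13, 34, 27, 33, -4] -> [-46, -45, -30, -30, -4, 13, 15, 27, 33, 34] -> [-46, -45, -30, -30] -> [-30, -30, -45, -46]
  [33, -3, -42] -> [-42, -3, 33] -> [-42] -> [-42]
  [-36, -6, -50, -35, 4, 45, 45, -16, -27, 13] -> [-50, -36, -35, -27, -16, -6, 4, 13, 45, 45] -> [-50, -36, -35, -27, -16] -> [-16, -27, -35, -36, -50]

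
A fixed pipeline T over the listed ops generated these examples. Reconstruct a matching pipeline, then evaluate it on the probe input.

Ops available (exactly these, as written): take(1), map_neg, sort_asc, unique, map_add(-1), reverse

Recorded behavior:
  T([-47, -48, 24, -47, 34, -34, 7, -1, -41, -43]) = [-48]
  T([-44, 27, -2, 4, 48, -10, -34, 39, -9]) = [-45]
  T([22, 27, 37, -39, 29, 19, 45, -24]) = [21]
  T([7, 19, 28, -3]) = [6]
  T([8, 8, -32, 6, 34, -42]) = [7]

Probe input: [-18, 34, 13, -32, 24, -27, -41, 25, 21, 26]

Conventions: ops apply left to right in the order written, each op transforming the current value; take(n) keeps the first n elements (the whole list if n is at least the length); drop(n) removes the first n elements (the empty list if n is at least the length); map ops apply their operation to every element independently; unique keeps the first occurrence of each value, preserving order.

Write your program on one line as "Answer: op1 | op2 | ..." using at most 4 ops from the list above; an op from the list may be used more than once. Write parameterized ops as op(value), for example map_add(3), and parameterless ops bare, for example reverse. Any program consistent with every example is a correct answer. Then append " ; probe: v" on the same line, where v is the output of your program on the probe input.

map_add(-1) | unique | take(1) ; probe: [-19]

Check, running the answer program on each example:
  [-47, -48, 24, -47, 34, -34, 7, -1, -41, -43] -> [-48, -49, 23, -48, 33, -35, 6, -2, -42, -44] -> [-48, -49, 23, 33, -35, 6, -2, -42, -44] -> [-48]
  [-44, 27, -2, 4, 48, -10, -34, 39, -9] -> [-45, 26, -3, 3, 47, -11, -35, 38, -10] -> [-45, 26, -3, 3, 47, -11, -35, 38, -10] -> [-45]
  [22, 27, 37, -39, 29, 19, 45, -24] -> [21, 26, 36, -40, 28, 18, 44, -25] -> [21, 26, 36, -40, 28, 18, 44, -25] -> [21]
  [7, 19, 28, -3] -> [6, 18, 27, -4] -> [6, 18, 27, -4] -> [6]
  [8, 8, -32, 6, 34, -42] -> [7, 7, -33, 5, 33, -43] -> [7, -33, 5, 33, -43] -> [7]
  probe: [-18, 34, 13, -32, 24, -27, -41, 25, 21, 26] -> [-19, 33, 12, -33, 23, -28, -42, 24, 20, 25] -> [-19, 33, 12, -33, 23, -28, -42, 24, 20, 25] -> [-19]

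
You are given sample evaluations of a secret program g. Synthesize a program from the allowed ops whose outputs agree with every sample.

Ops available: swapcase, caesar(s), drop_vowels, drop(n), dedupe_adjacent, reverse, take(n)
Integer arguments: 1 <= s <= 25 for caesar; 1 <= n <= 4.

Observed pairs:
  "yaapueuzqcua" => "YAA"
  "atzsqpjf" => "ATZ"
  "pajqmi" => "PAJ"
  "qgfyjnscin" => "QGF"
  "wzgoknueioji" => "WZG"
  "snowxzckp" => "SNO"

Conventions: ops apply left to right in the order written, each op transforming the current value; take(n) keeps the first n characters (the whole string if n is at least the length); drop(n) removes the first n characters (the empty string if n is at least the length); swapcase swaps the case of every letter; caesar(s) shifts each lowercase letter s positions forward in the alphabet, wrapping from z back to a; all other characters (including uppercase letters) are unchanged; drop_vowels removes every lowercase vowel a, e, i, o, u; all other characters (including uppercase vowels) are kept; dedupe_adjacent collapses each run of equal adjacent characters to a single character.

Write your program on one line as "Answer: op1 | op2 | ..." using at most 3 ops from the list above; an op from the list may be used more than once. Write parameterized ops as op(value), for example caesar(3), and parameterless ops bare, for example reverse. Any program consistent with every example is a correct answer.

take(3) | swapcase

Check, running the answer program on each example:
  "yaapueuzqcua" -> "yaa" -> "YAA"
  "atzsqpjf" -> "atz" -> "ATZ"
  "pajqmi" -> "paj" -> "PAJ"
  "qgfyjnscin" -> "qgf" -> "QGF"
  "wzgoknueioji" -> "wzg" -> "WZG"
  "snowxzckp" -> "sno" -> "SNO"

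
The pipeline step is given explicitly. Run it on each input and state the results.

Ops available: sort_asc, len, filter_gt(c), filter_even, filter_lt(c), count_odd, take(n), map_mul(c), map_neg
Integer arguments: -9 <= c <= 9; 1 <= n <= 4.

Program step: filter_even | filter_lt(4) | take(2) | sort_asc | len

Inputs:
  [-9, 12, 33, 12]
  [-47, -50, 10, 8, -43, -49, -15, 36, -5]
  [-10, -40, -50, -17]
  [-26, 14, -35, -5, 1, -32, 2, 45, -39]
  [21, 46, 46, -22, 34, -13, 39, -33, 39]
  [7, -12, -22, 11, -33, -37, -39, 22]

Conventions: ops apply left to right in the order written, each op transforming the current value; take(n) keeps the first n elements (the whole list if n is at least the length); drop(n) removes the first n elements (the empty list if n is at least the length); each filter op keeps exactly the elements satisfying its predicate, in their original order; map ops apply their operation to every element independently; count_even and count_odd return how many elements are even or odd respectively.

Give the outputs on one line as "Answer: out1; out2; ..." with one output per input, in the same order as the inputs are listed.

Execution, op by op:
  [-9, 12, 33, 12] -> [12, 12] -> [] -> [] -> [] -> 0
  [-47, -50, 10, 8, -43, -49, -15, 36, -5] -> [-50, 10, 8, 36] -> [-50] -> [-50] -> [-50] -> 1
  [-10, -40, -50, -17] -> [-10, -40, -50] -> [-10, -40, -50] -> [-10, -40] -> [-40, -10] -> 2
  [-26, 14, -35, -5, 1, -32, 2, 45, -39] -> [-26, 14, -32, 2] -> [-26, -32, 2] -> [-26, -32] -> [-32, -26] -> 2
  [21, 46, 46, -22, 34, -13, 39, -33, 39] -> [46, 46, -22, 34] -> [-22] -> [-22] -> [-22] -> 1
  [7, -12, -22, 11, -33, -37, -39, 22] -> [-12, -22, 22] -> [-12, -22] -> [-12, -22] -> [-22, -12] -> 2

0; 1; 2; 2; 1; 2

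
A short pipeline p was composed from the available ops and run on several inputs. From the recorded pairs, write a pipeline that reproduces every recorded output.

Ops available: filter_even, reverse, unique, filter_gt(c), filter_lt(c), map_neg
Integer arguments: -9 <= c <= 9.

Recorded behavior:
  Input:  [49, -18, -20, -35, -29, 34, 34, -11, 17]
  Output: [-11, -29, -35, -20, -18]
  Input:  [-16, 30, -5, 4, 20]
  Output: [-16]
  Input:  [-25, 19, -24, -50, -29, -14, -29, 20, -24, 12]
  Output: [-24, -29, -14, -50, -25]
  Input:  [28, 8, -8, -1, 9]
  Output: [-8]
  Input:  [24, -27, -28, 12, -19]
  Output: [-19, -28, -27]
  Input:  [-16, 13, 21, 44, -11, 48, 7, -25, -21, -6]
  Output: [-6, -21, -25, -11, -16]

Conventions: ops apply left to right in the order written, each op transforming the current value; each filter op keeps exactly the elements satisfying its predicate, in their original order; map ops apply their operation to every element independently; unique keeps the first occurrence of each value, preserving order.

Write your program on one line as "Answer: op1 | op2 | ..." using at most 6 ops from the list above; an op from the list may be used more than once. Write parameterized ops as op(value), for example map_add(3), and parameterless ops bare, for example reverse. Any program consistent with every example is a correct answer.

reverse | filter_lt(6) | map_neg | unique | filter_gt(5) | map_neg

Check, running the answer program on each example:
  [49, -18, -20, -35, -29, 34, 34, -11, 17] -> [17, -11, 34, 34, -29, -35, -20, -18, 49] -> [-11, -29, -35, -20, -18] -> [11, 29, 35, 20, 18] -> [11, 29, 35, 20, 18] -> [11, 29, 35, 20, 18] -> [-11, -29, -35, -20, -18]
  [-16, 30, -5, 4, 20] -> [20, 4, -5, 30, -16] -> [4, -5, -16] -> [-4, 5, 16] -> [-4, 5, 16] -> [16] -> [-16]
  [-25, 19, -24, -50, -29, -14, -29, 20, -24, 12] -> [12, -24, 20, -29, -14, -29, -50, -24, 19, -25] -> [-24, -29, -14, -29, -50, -24, -25] -> [24, 29, 14, 29, 50, 24, 25] -> [24, 29, 14, 50, 25] -> [24, 29, 14, 50, 25] -> [-24, -29, -14, -50, -25]
  [28, 8, -8, -1, 9] -> [9, -1, -8, 8, 28] -> [-1, -8] -> [1, 8] -> [1, 8] -> [8] -> [-8]
  [24, -27, -28, 12, -19] -> [-19, 12, -28, -27, 24] -> [-19, -28, -27] -> [19, 28, 27] -> [19, 28, 27] -> [19, 28, 27] -> [-19, -28, -27]
  [-16, 13, 21, 44, -11, 48, 7, -25, -21, -6] -> [-6, -21, -25, 7, 48, -11, 44, 21, 13, -16] -> [-6, -21, -25, -11, -16] -> [6, 21, 25, 11, 16] -> [6, 21, 25, 11, 16] -> [6, 21, 25, 11, 16] -> [-6, -21, -25, -11, -16]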